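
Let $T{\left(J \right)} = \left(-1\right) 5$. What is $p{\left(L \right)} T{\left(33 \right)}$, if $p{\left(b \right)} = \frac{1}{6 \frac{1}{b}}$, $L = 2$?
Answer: $- \frac{5}{3} \approx -1.6667$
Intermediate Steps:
$T{\left(J \right)} = -5$
$p{\left(b \right)} = \frac{b}{6}$
$p{\left(L \right)} T{\left(33 \right)} = \frac{1}{6} \cdot 2 \left(-5\right) = \frac{1}{3} \left(-5\right) = - \frac{5}{3}$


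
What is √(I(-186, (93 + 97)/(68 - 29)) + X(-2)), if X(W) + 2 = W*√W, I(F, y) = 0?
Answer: √(-2 - 2*I*√2) ≈ 0.8556 - 1.6529*I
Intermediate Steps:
X(W) = -2 + W^(3/2) (X(W) = -2 + W*√W = -2 + W^(3/2))
√(I(-186, (93 + 97)/(68 - 29)) + X(-2)) = √(0 + (-2 + (-2)^(3/2))) = √(0 + (-2 - 2*I*√2)) = √(-2 - 2*I*√2)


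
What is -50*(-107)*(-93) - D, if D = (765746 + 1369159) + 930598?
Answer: -3563053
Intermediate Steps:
D = 3065503 (D = 2134905 + 930598 = 3065503)
-50*(-107)*(-93) - D = -50*(-107)*(-93) - 1*3065503 = 5350*(-93) - 3065503 = -497550 - 3065503 = -3563053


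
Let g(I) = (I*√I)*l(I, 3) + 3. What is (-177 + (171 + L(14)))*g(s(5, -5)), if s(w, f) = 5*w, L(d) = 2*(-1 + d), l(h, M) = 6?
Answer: 15060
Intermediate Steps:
L(d) = -2 + 2*d
g(I) = 3 + 6*I^(3/2) (g(I) = (I*√I)*6 + 3 = I^(3/2)*6 + 3 = 6*I^(3/2) + 3 = 3 + 6*I^(3/2))
(-177 + (171 + L(14)))*g(s(5, -5)) = (-177 + (171 + (-2 + 2*14)))*(3 + 6*(5*5)^(3/2)) = (-177 + (171 + (-2 + 28)))*(3 + 6*25^(3/2)) = (-177 + (171 + 26))*(3 + 6*125) = (-177 + 197)*(3 + 750) = 20*753 = 15060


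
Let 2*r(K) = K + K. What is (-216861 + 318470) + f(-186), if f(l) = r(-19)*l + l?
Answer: 104957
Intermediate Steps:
r(K) = K (r(K) = (K + K)/2 = (2*K)/2 = K)
f(l) = -18*l (f(l) = -19*l + l = -18*l)
(-216861 + 318470) + f(-186) = (-216861 + 318470) - 18*(-186) = 101609 + 3348 = 104957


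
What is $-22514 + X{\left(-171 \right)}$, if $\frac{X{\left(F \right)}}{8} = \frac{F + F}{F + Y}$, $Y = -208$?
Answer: $- \frac{8530070}{379} \approx -22507.0$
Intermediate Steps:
$X{\left(F \right)} = \frac{16 F}{-208 + F}$ ($X{\left(F \right)} = 8 \frac{F + F}{F - 208} = 8 \frac{2 F}{-208 + F} = \frac{16 F}{-208 + F}$)
$-22514 + X{\left(-171 \right)} = -22514 + 16 \left(-171\right) \frac{1}{-208 - 171} = -22514 + 16 \left(-171\right) \frac{1}{-379} = -22514 + 16 \left(-171\right) \left(- \frac{1}{379}\right) = -22514 + \frac{2736}{379} = - \frac{8530070}{379}$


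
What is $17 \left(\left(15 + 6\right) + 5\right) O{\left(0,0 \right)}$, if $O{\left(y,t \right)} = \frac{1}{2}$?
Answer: $221$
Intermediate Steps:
$O{\left(y,t \right)} = \frac{1}{2}$
$17 \left(\left(15 + 6\right) + 5\right) O{\left(0,0 \right)} = 17 \left(\left(15 + 6\right) + 5\right) \frac{1}{2} = 17 \left(21 + 5\right) \frac{1}{2} = 17 \cdot 26 \cdot \frac{1}{2} = 442 \cdot \frac{1}{2} = 221$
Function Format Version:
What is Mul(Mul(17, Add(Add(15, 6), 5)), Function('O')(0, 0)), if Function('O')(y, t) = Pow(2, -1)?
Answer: 221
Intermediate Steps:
Function('O')(y, t) = Rational(1, 2)
Mul(Mul(17, Add(Add(15, 6), 5)), Function('O')(0, 0)) = Mul(Mul(17, Add(Add(15, 6), 5)), Rational(1, 2)) = Mul(Mul(17, Add(21, 5)), Rational(1, 2)) = Mul(Mul(17, 26), Rational(1, 2)) = Mul(442, Rational(1, 2)) = 221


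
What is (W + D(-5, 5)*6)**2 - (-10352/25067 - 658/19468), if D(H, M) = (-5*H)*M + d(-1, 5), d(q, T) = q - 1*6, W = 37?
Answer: 135427417857861/244002178 ≈ 5.5503e+5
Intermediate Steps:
d(q, T) = -6 + q (d(q, T) = q - 6 = -6 + q)
D(H, M) = -7 - 5*H*M (D(H, M) = (-5*H)*M + (-6 - 1) = -5*H*M - 7 = -7 - 5*H*M)
(W + D(-5, 5)*6)**2 - (-10352/25067 - 658/19468) = (37 + (-7 - 5*(-5)*5)*6)**2 - (-10352/25067 - 658/19468) = (37 + (-7 + 125)*6)**2 - (-10352*1/25067 - 658*1/19468) = (37 + 118*6)**2 - (-10352/25067 - 329/9734) = (37 + 708)**2 - 1*(-109013411/244002178) = 745**2 + 109013411/244002178 = 555025 + 109013411/244002178 = 135427417857861/244002178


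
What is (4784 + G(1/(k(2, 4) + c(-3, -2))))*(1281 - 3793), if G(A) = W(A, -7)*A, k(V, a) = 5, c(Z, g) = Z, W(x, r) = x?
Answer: -12018036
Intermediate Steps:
G(A) = A² (G(A) = A*A = A²)
(4784 + G(1/(k(2, 4) + c(-3, -2))))*(1281 - 3793) = (4784 + (1/(5 - 3))²)*(1281 - 3793) = (4784 + (1/2)²)*(-2512) = (4784 + (½)²)*(-2512) = (4784 + ¼)*(-2512) = (19137/4)*(-2512) = -12018036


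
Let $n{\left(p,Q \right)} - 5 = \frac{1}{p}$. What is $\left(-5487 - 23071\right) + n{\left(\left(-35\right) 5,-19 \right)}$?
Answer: $- \frac{4996776}{175} \approx -28553.0$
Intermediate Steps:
$n{\left(p,Q \right)} = 5 + \frac{1}{p}$
$\left(-5487 - 23071\right) + n{\left(\left(-35\right) 5,-19 \right)} = \left(-5487 - 23071\right) + \left(5 + \frac{1}{\left(-35\right) 5}\right) = -28558 + \left(5 + \frac{1}{-175}\right) = -28558 + \left(5 - \frac{1}{175}\right) = -28558 + \frac{874}{175} = - \frac{4996776}{175}$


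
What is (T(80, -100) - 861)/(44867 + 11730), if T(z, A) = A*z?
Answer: -8861/56597 ≈ -0.15656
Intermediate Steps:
(T(80, -100) - 861)/(44867 + 11730) = (-100*80 - 861)/(44867 + 11730) = (-8000 - 861)/56597 = -8861*1/56597 = -8861/56597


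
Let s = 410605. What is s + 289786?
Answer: 700391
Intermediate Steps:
s + 289786 = 410605 + 289786 = 700391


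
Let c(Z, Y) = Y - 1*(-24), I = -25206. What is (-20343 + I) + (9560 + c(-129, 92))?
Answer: -35873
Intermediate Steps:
c(Z, Y) = 24 + Y (c(Z, Y) = Y + 24 = 24 + Y)
(-20343 + I) + (9560 + c(-129, 92)) = (-20343 - 25206) + (9560 + (24 + 92)) = -45549 + (9560 + 116) = -45549 + 9676 = -35873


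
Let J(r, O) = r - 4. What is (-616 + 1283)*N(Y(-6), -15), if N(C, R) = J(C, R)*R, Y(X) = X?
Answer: 100050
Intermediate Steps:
J(r, O) = -4 + r
N(C, R) = R*(-4 + C) (N(C, R) = (-4 + C)*R = R*(-4 + C))
(-616 + 1283)*N(Y(-6), -15) = (-616 + 1283)*(-15*(-4 - 6)) = 667*(-15*(-10)) = 667*150 = 100050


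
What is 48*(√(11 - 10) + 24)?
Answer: 1200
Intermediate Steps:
48*(√(11 - 10) + 24) = 48*(√1 + 24) = 48*(1 + 24) = 48*25 = 1200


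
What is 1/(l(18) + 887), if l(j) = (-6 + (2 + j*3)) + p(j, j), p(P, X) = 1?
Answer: 1/938 ≈ 0.0010661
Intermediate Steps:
l(j) = -3 + 3*j (l(j) = (-6 + (2 + j*3)) + 1 = (-6 + (2 + 3*j)) + 1 = (-4 + 3*j) + 1 = -3 + 3*j)
1/(l(18) + 887) = 1/((-3 + 3*18) + 887) = 1/((-3 + 54) + 887) = 1/(51 + 887) = 1/938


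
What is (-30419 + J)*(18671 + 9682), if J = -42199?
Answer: -2058938154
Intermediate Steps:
(-30419 + J)*(18671 + 9682) = (-30419 - 42199)*(18671 + 9682) = -72618*28353 = -2058938154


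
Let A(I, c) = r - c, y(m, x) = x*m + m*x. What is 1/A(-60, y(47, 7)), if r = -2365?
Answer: -1/3023 ≈ -0.00033080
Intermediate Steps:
y(m, x) = 2*m*x (y(m, x) = m*x + m*x = 2*m*x)
A(I, c) = -2365 - c
1/A(-60, y(47, 7)) = 1/(-2365 - 2*47*7) = 1/(-2365 - 1*658) = 1/(-2365 - 658) = 1/(-3023) = -1/3023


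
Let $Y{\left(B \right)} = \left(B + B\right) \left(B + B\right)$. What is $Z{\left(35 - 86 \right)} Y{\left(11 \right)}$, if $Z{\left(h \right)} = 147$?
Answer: $71148$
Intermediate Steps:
$Y{\left(B \right)} = 4 B^{2}$ ($Y{\left(B \right)} = 2 B 2 B = 4 B^{2}$)
$Z{\left(35 - 86 \right)} Y{\left(11 \right)} = 147 \cdot 4 \cdot 11^{2} = 147 \cdot 4 \cdot 121 = 147 \cdot 484 = 71148$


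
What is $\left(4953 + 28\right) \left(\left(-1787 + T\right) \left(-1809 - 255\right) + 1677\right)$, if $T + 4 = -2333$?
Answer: $42406306353$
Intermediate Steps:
$T = -2337$ ($T = -4 - 2333 = -2337$)
$\left(4953 + 28\right) \left(\left(-1787 + T\right) \left(-1809 - 255\right) + 1677\right) = \left(4953 + 28\right) \left(\left(-1787 - 2337\right) \left(-1809 - 255\right) + 1677\right) = 4981 \left(\left(-4124\right) \left(-2064\right) + 1677\right) = 4981 \left(8511936 + 1677\right) = 4981 \cdot 8513613 = 42406306353$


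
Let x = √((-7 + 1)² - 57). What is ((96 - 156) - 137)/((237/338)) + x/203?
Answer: -66586/237 + I*√21/203 ≈ -280.95 + 0.022574*I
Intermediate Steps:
x = I*√21 (x = √((-6)² - 57) = √(36 - 57) = √(-21) = I*√21 ≈ 4.5826*I)
((96 - 156) - 137)/((237/338)) + x/203 = ((96 - 156) - 137)/((237/338)) + (I*√21)/203 = (-60 - 137)/((237*(1/338))) + (I*√21)*(1/203) = -197/237/338 + I*√21/203 = -197*338/237 + I*√21/203 = -66586/237 + I*√21/203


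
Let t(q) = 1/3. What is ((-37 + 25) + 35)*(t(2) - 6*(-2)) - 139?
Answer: 434/3 ≈ 144.67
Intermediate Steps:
t(q) = ⅓
((-37 + 25) + 35)*(t(2) - 6*(-2)) - 139 = ((-37 + 25) + 35)*(⅓ - 6*(-2)) - 139 = (-12 + 35)*(⅓ + 12) - 139 = 23*(37/3) - 139 = 851/3 - 139 = 434/3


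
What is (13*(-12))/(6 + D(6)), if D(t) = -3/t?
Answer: -312/11 ≈ -28.364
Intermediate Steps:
(13*(-12))/(6 + D(6)) = (13*(-12))/(6 - 3/6) = -156/(6 - 3*⅙) = -156/(6 - ½) = -156/11/2 = -156*2/11 = -312/11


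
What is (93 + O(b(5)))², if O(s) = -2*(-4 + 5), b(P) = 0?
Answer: 8281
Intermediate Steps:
O(s) = -2 (O(s) = -2*1 = -2)
(93 + O(b(5)))² = (93 - 2)² = 91² = 8281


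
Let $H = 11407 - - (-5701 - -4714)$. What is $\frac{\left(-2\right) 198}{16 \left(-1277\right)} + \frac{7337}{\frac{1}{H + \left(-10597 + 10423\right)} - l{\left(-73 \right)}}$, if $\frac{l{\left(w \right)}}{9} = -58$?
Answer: $\frac{384522892303}{27319693604} \approx 14.075$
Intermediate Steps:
$l{\left(w \right)} = -522$ ($l{\left(w \right)} = 9 \left(-58\right) = -522$)
$H = 10420$ ($H = 11407 - - (-5701 + 4714) = 11407 - \left(-1\right) \left(-987\right) = 11407 - 987 = 10420$)
$\frac{\left(-2\right) 198}{16 \left(-1277\right)} + \frac{7337}{\frac{1}{H + \left(-10597 + 10423\right)} - l{\left(-73 \right)}} = \frac{\left(-2\right) 198}{16 \left(-1277\right)} + \frac{7337}{\frac{1}{10420 + \left(-10597 + 10423\right)} - -522} = - \frac{396}{-20432} + \frac{7337}{\frac{1}{10420 - 174} + 522} = \left(-396\right) \left(- \frac{1}{20432}\right) + \frac{7337}{\frac{1}{10246} + 522} = \frac{99}{5108} + \frac{7337}{\frac{1}{10246} + 522} = \frac{99}{5108} + \frac{7337}{\frac{5348413}{10246}} = \frac{99}{5108} + 7337 \cdot \frac{10246}{5348413} = \frac{99}{5108} + \frac{75174902}{5348413} = \frac{384522892303}{27319693604}$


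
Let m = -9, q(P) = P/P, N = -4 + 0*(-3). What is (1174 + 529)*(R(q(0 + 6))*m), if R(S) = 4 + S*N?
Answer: 0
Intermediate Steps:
N = -4 (N = -4 + 0 = -4)
q(P) = 1
R(S) = 4 - 4*S (R(S) = 4 + S*(-4) = 4 - 4*S)
(1174 + 529)*(R(q(0 + 6))*m) = (1174 + 529)*((4 - 4*1)*(-9)) = 1703*((4 - 4)*(-9)) = 1703*(0*(-9)) = 1703*0 = 0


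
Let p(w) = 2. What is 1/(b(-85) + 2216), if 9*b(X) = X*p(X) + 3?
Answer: 9/19777 ≈ 0.00045507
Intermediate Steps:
b(X) = 1/3 + 2*X/9 (b(X) = (X*2 + 3)/9 = (2*X + 3)/9 = (3 + 2*X)/9 = 1/3 + 2*X/9)
1/(b(-85) + 2216) = 1/((1/3 + (2/9)*(-85)) + 2216) = 1/((1/3 - 170/9) + 2216) = 1/(-167/9 + 2216) = 1/(19777/9) = 9/19777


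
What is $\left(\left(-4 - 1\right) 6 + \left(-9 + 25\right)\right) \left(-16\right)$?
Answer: $224$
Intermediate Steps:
$\left(\left(-4 - 1\right) 6 + \left(-9 + 25\right)\right) \left(-16\right) = \left(\left(-5\right) 6 + 16\right) \left(-16\right) = \left(-30 + 16\right) \left(-16\right) = \left(-14\right) \left(-16\right) = 224$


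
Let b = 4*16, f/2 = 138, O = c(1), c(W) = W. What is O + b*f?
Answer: 17665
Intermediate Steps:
O = 1
f = 276 (f = 2*138 = 276)
b = 64
O + b*f = 1 + 64*276 = 1 + 17664 = 17665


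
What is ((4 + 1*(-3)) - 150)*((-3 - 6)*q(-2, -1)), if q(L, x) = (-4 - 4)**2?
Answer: 85824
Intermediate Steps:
q(L, x) = 64 (q(L, x) = (-8)**2 = 64)
((4 + 1*(-3)) - 150)*((-3 - 6)*q(-2, -1)) = ((4 + 1*(-3)) - 150)*((-3 - 6)*64) = ((4 - 3) - 150)*(-9*64) = (1 - 150)*(-576) = -149*(-576) = 85824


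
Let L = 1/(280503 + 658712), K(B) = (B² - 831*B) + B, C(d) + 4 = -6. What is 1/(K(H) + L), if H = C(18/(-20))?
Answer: 939215/7889406001 ≈ 0.00011905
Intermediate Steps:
C(d) = -10 (C(d) = -4 - 6 = -10)
H = -10
K(B) = B² - 830*B
L = 1/939215 ≈ 1.0647e-6
1/(K(H) + L) = 1/(-10*(-830 - 10) + 1/939215) = 1/(-10*(-840) + 1/939215) = 1/(8400 + 1/939215) = 1/(7889406001/939215) = 939215/7889406001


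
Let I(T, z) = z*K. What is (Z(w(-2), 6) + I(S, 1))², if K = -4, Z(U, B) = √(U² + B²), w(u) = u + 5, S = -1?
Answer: 61 - 24*√5 ≈ 7.3344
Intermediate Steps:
w(u) = 5 + u
Z(U, B) = √(B² + U²)
I(T, z) = -4*z (I(T, z) = z*(-4) = -4*z)
(Z(w(-2), 6) + I(S, 1))² = (√(6² + (5 - 2)²) - 4*1)² = (√(36 + 3²) - 4)² = (√(36 + 9) - 4)² = (√45 - 4)² = (3*√5 - 4)² = (-4 + 3*√5)²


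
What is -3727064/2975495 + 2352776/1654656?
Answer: 3361550057/19852502640 ≈ 0.16933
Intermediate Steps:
-3727064/2975495 + 2352776/1654656 = -3727064*1/2975495 + 2352776*(1/1654656) = -3727064/2975495 + 9487/6672 = 3361550057/19852502640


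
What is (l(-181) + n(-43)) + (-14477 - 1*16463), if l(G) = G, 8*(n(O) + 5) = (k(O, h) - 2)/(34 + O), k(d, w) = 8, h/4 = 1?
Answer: -373513/12 ≈ -31126.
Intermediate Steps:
h = 4 (h = 4*1 = 4)
n(O) = -5 + 3/(4*(34 + O)) (n(O) = -5 + ((8 - 2)/(34 + O))/8 = -5 + (6/(34 + O))/8 = -5 + 3/(4*(34 + O)))
(l(-181) + n(-43)) + (-14477 - 1*16463) = (-181 + (-677 - 20*(-43))/(4*(34 - 43))) + (-14477 - 1*16463) = (-181 + (¼)*(-677 + 860)/(-9)) + (-14477 - 16463) = (-181 + (¼)*(-⅑)*183) - 30940 = (-181 - 61/12) - 30940 = -2233/12 - 30940 = -373513/12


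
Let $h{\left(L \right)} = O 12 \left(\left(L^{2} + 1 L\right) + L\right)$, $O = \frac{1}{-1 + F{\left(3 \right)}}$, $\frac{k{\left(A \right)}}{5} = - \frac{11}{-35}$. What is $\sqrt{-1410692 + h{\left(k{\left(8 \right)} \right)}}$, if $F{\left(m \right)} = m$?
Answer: $\frac{i \sqrt{69122258}}{7} \approx 1187.7 i$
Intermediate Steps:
$k{\left(A \right)} = \frac{11}{7}$ ($k{\left(A \right)} = 5 \left(- \frac{11}{-35}\right) = 5 \left(\left(-11\right) \left(- \frac{1}{35}\right)\right) = 5 \cdot \frac{11}{35} = \frac{11}{7}$)
$O = \frac{1}{2}$ ($O = \frac{1}{-1 + 3} = \frac{1}{2} \approx 0.5$)
$h{\left(L \right)} = 6 L^{2} + 12 L$ ($h{\left(L \right)} = \frac{1}{2} \cdot 12 \left(\left(L^{2} + 1 L\right) + L\right) = 6 \left(\left(L^{2} + L\right) + L\right) = 6 \left(\left(L + L^{2}\right) + L\right) = 6 \left(L^{2} + 2 L\right) = 6 L^{2} + 12 L$)
$\sqrt{-1410692 + h{\left(k{\left(8 \right)} \right)}} = \sqrt{-1410692 + 6 \cdot \frac{11}{7} \left(2 + \frac{11}{7}\right)} = \sqrt{-1410692 + 6 \cdot \frac{11}{7} \cdot \frac{25}{7}} = \sqrt{-1410692 + \frac{1650}{49}} = \sqrt{- \frac{69122258}{49}} = \frac{i \sqrt{69122258}}{7}$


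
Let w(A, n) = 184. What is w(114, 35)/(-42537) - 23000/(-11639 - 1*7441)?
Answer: 8123669/6763383 ≈ 1.2011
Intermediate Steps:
w(114, 35)/(-42537) - 23000/(-11639 - 1*7441) = 184/(-42537) - 23000/(-11639 - 1*7441) = 184*(-1/42537) - 23000/(-11639 - 7441) = -184/42537 - 23000/(-19080) = -184/42537 - 23000*(-1/19080) = -184/42537 + 575/477 = 8123669/6763383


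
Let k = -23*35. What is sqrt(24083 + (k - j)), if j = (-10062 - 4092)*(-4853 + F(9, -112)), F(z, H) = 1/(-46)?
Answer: I*sqrt(36324521207)/23 ≈ 8286.5*I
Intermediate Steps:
F(z, H) = -1/46
k = -805
j = 1579862403/23 (j = (-10062 - 4092)*(-4853 - 1/46) = -14154*(-223239/46) = 1579862403/23 ≈ 6.8690e+7)
sqrt(24083 + (k - j)) = sqrt(24083 + (-805 - 1*1579862403/23)) = sqrt(24083 + (-805 - 1579862403/23)) = sqrt(24083 - 1579880918/23) = sqrt(-1579327009/23) = I*sqrt(36324521207)/23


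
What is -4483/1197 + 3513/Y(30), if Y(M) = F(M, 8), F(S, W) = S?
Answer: 1356857/11970 ≈ 113.35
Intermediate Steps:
Y(M) = M
-4483/1197 + 3513/Y(30) = -4483/1197 + 3513/30 = -4483*1/1197 + 3513*(1/30) = -4483/1197 + 1171/10 = 1356857/11970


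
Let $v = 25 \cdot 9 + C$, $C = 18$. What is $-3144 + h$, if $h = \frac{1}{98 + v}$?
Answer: $- \frac{1072103}{341} \approx -3144.0$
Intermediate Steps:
$v = 243$ ($v = 25 \cdot 9 + 18 = 225 + 18 = 243$)
$h = \frac{1}{341}$ ($h = \frac{1}{98 + 243} = \frac{1}{341} \approx 0.0029326$)
$-3144 + h = -3144 + \frac{1}{341} = - \frac{1072103}{341}$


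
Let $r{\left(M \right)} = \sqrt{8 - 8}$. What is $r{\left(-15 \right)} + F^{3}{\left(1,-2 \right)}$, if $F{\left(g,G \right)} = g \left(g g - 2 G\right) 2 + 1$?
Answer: $1331$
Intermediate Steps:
$r{\left(M \right)} = 0$ ($r{\left(M \right)} = \sqrt{0} = 0$)
$F{\left(g,G \right)} = 1 + 2 g \left(g^{2} - 2 G\right)$ ($F{\left(g,G \right)} = g \left(g^{2} - 2 G\right) 2 + 1 = 2 g \left(g^{2} - 2 G\right) + 1 = 1 + 2 g \left(g^{2} - 2 G\right)$)
$r{\left(-15 \right)} + F^{3}{\left(1,-2 \right)} = 0 + \left(1 + 2 \cdot 1^{3} - \left(-8\right) 1\right)^{3} = 0 + \left(1 + 2 \cdot 1 + 8\right)^{3} = 0 + \left(1 + 2 + 8\right)^{3} = 0 + 11^{3} = 0 + 1331 = 1331$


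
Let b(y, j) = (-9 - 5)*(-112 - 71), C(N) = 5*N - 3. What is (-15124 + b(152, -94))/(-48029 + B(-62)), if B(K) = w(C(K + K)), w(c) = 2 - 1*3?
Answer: 6281/24015 ≈ 0.26154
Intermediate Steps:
C(N) = -3 + 5*N
w(c) = -1 (w(c) = 2 - 3 = -1)
B(K) = -1
b(y, j) = 2562 (b(y, j) = -14*(-183) = 2562)
(-15124 + b(152, -94))/(-48029 + B(-62)) = (-15124 + 2562)/(-48029 - 1) = -12562/(-48030) = -12562*(-1/48030) = 6281/24015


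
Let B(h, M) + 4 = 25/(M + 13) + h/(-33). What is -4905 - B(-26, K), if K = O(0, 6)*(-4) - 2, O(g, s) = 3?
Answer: -160934/33 ≈ -4876.8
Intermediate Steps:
K = -14 (K = 3*(-4) - 2 = -12 - 2 = -14)
B(h, M) = -4 + 25/(13 + M) - h/33 (B(h, M) = -4 + (25/(M + 13) + h/(-33)) = -4 + (25/(13 + M) + h*(-1/33)) = -4 + (25/(13 + M) - h/33) = -4 + 25/(13 + M) - h/33)
-4905 - B(-26, K) = -4905 - (-891 - 132*(-14) - 13*(-26) - 1*(-14)*(-26))/(33*(13 - 14)) = -4905 - (-891 + 1848 + 338 - 364)/(33*(-1)) = -4905 - (-1)*931/33 = -4905 - 1*(-931/33) = -4905 + 931/33 = -160934/33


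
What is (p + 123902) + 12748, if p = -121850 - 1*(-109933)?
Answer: 124733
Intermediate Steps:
p = -11917 (p = -121850 + 109933 = -11917)
(p + 123902) + 12748 = (-11917 + 123902) + 12748 = 111985 + 12748 = 124733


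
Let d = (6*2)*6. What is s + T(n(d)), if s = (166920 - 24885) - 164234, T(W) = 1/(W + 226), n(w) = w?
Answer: -6615301/298 ≈ -22199.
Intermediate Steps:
d = 72 (d = 12*6 = 72)
T(W) = 1/(226 + W)
s = -22199 (s = 142035 - 164234 = -22199)
s + T(n(d)) = -22199 + 1/(226 + 72) = -22199 + 1/298 = -6615301/298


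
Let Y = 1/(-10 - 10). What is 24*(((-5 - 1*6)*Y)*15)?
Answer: 198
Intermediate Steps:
Y = -1/20 (Y = 1/(-20) = -1/20 ≈ -0.050000)
24*(((-5 - 1*6)*Y)*15) = 24*(((-5 - 1*6)*(-1/20))*15) = 24*(((-5 - 6)*(-1/20))*15) = 24*(-11*(-1/20)*15) = 24*((11/20)*15) = 24*(33/4) = 198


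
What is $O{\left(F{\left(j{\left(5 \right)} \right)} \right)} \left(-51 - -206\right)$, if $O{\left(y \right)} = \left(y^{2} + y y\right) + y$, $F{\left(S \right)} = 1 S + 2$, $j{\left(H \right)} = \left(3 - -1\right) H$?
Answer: $153450$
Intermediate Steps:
$j{\left(H \right)} = 4 H$ ($j{\left(H \right)} = \left(3 + 1\right) H = 4 H$)
$F{\left(S \right)} = 2 + S$ ($F{\left(S \right)} = S + 2 = 2 + S$)
$O{\left(y \right)} = y + 2 y^{2}$ ($O{\left(y \right)} = \left(y^{2} + y^{2}\right) + y = 2 y^{2} + y = y + 2 y^{2}$)
$O{\left(F{\left(j{\left(5 \right)} \right)} \right)} \left(-51 - -206\right) = \left(2 + 4 \cdot 5\right) \left(1 + 2 \left(2 + 4 \cdot 5\right)\right) \left(-51 - -206\right) = \left(2 + 20\right) \left(1 + 2 \left(2 + 20\right)\right) \left(-51 + 206\right) = 22 \left(1 + 2 \cdot 22\right) 155 = 22 \left(1 + 44\right) 155 = 22 \cdot 45 \cdot 155 = 990 \cdot 155 = 153450$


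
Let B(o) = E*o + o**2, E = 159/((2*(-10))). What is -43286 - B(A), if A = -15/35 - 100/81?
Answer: -278422256339/6429780 ≈ -43302.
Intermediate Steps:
E = -159/20 (E = 159/(-20) = 159*(-1/20) = -159/20 ≈ -7.9500)
A = -943/567 (A = -15*1/35 - 100*1/81 = -3/7 - 100/81 = -943/567 ≈ -1.6631)
B(o) = o**2 - 159*o/20 (B(o) = -159*o/20 + o**2 = o**2 - 159*o/20)
-43286 - B(A) = -43286 - (-943)*(-159 + 20*(-943/567))/(20*567) = -43286 - (-943)*(-159 - 18860/567)/(20*567) = -43286 - (-943)*(-109013)/(20*567*567) = -43286 - 1*102799259/6429780 = -43286 - 102799259/6429780 = -278422256339/6429780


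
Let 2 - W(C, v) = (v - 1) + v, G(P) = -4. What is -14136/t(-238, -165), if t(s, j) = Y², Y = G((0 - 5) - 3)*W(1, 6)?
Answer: -589/54 ≈ -10.907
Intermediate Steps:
W(C, v) = 3 - 2*v (W(C, v) = 2 - ((v - 1) + v) = 2 - ((-1 + v) + v) = 2 - (-1 + 2*v) = 2 + (1 - 2*v) = 3 - 2*v)
Y = 36 (Y = -4*(3 - 2*6) = -4*(3 - 12) = -4*(-9) = 36)
t(s, j) = 1296 (t(s, j) = 36² = 1296)
-14136/t(-238, -165) = -14136/1296 = -14136*1/1296 = -589/54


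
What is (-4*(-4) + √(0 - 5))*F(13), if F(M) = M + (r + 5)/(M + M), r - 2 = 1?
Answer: 2768/13 + 173*I*√5/13 ≈ 212.92 + 29.757*I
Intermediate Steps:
r = 3 (r = 2 + 1 = 3)
F(M) = M + 4/M (F(M) = M + (3 + 5)/(M + M) = M + 8/((2*M)) = M + 8*(1/(2*M)) = M + 4/M)
(-4*(-4) + √(0 - 5))*F(13) = (-4*(-4) + √(0 - 5))*(13 + 4/13) = (16 + √(-5))*(13 + 4*(1/13)) = (16 + I*√5)*(13 + 4/13) = (16 + I*√5)*(173/13) = 2768/13 + 173*I*√5/13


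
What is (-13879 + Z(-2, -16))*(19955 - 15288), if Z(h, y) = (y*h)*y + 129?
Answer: -66560754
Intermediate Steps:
Z(h, y) = 129 + h*y² (Z(h, y) = (h*y)*y + 129 = h*y² + 129 = 129 + h*y²)
(-13879 + Z(-2, -16))*(19955 - 15288) = (-13879 + (129 - 2*(-16)²))*(19955 - 15288) = (-13879 + (129 - 2*256))*4667 = (-13879 + (129 - 512))*4667 = (-13879 - 383)*4667 = -14262*4667 = -66560754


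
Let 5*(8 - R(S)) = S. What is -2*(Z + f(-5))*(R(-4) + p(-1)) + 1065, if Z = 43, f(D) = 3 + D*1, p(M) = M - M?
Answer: 1717/5 ≈ 343.40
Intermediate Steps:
p(M) = 0
f(D) = 3 + D
R(S) = 8 - S/5
-2*(Z + f(-5))*(R(-4) + p(-1)) + 1065 = -2*(43 + (3 - 5))*((8 - ⅕*(-4)) + 0) + 1065 = -2*(43 - 2)*((8 + ⅘) + 0) + 1065 = -82*(44/5 + 0) + 1065 = -82*44/5 + 1065 = -2*1804/5 + 1065 = -3608/5 + 1065 = 1717/5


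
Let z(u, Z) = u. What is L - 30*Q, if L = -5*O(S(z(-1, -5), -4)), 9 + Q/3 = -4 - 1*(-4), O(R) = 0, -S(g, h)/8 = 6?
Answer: 810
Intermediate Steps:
S(g, h) = -48 (S(g, h) = -8*6 = -48)
Q = -27 (Q = -27 + 3*(-4 - 1*(-4)) = -27 + 3*(-4 + 4) = -27 + 3*0 = -27 + 0 = -27)
L = 0 (L = -5*0 = 0)
L - 30*Q = 0 - 30*(-27) = 0 + 810 = 810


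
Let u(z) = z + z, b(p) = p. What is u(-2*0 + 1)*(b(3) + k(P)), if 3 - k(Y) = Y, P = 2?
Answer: 8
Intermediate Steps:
k(Y) = 3 - Y
u(z) = 2*z
u(-2*0 + 1)*(b(3) + k(P)) = (2*(-2*0 + 1))*(3 + (3 - 1*2)) = (2*(0 + 1))*(3 + (3 - 2)) = (2*1)*(3 + 1) = 2*4 = 8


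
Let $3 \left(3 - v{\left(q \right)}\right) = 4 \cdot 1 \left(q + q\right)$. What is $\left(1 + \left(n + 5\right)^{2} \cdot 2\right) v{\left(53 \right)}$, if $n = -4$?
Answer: $-415$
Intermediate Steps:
$v{\left(q \right)} = 3 - \frac{8 q}{3}$ ($v{\left(q \right)} = 3 - \frac{4 \cdot 1 \left(q + q\right)}{3} = 3 - \frac{4 \cdot 1 \cdot 2 q}{3} = 3 - \frac{4 \cdot 2 q}{3} = 3 - \frac{8 q}{3}$)
$\left(1 + \left(n + 5\right)^{2} \cdot 2\right) v{\left(53 \right)} = \left(1 + \left(-4 + 5\right)^{2} \cdot 2\right) \left(3 - \frac{424}{3}\right) = \left(1 + 1^{2} \cdot 2\right) \left(3 - \frac{424}{3}\right) = \left(1 + 1 \cdot 2\right) \left(- \frac{415}{3}\right) = \left(1 + 2\right) \left(- \frac{415}{3}\right) = 3 \left(- \frac{415}{3}\right) = -415$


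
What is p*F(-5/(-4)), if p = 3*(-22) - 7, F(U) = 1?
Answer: -73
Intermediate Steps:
p = -73 (p = -66 - 7 = -73)
p*F(-5/(-4)) = -73*1 = -73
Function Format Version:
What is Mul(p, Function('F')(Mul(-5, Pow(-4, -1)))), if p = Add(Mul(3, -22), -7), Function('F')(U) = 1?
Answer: -73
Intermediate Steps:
p = -73 (p = Add(-66, -7) = -73)
Mul(p, Function('F')(Mul(-5, Pow(-4, -1)))) = Mul(-73, 1) = -73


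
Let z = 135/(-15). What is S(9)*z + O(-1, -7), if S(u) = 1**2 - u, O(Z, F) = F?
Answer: 65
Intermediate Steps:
S(u) = 1 - u
z = -9 (z = 135*(-1/15) = -9)
S(9)*z + O(-1, -7) = (1 - 1*9)*(-9) - 7 = (1 - 9)*(-9) - 7 = -8*(-9) - 7 = 72 - 7 = 65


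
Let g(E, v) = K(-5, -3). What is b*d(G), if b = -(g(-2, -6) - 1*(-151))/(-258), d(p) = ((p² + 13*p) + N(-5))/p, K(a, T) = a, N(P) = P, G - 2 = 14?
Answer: 11169/688 ≈ 16.234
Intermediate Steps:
G = 16 (G = 2 + 14 = 16)
g(E, v) = -5
d(p) = (-5 + p² + 13*p)/p (d(p) = ((p² + 13*p) - 5)/p = (-5 + p² + 13*p)/p)
b = 73/129 (b = -(-5 - 1*(-151))/(-258) = -(-5 + 151)*(-1/258) = -1*146*(-1/258) = -146*(-1/258) = 73/129 ≈ 0.56589)
b*d(G) = 73*(13 + 16 - 5/16)/129 = (73/129)*(459/16) = 11169/688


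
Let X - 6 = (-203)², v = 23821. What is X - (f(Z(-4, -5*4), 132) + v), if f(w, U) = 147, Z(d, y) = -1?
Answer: 17247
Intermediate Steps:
X = 41215 (X = 6 + (-203)² = 6 + 41209 = 41215)
X - (f(Z(-4, -5*4), 132) + v) = 41215 - (147 + 23821) = 41215 - 1*23968 = 41215 - 23968 = 17247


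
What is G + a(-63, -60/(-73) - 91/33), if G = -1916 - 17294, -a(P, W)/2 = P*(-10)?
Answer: -20470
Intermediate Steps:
a(P, W) = 20*P (a(P, W) = -2*P*(-10) = -(-20)*P = 20*P)
G = -19210
G + a(-63, -60/(-73) - 91/33) = -19210 + 20*(-63) = -19210 - 1260 = -20470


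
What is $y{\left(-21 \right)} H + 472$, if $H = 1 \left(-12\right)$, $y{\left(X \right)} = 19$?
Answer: $244$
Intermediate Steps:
$H = -12$
$y{\left(-21 \right)} H + 472 = 19 \left(-12\right) + 472 = -228 + 472 = 244$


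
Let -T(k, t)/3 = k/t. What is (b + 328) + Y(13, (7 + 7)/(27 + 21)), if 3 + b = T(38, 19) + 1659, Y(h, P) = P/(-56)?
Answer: 379775/192 ≈ 1978.0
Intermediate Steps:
T(k, t) = -3*k/t
Y(h, P) = -P/56 (Y(h, P) = P*(-1/56) = -P/56)
b = 1650 (b = -3 + (-3*38/19 + 1659) = -3 + (-3*38*1/19 + 1659) = -3 + (-6 + 1659) = -3 + 1653 = 1650)
(b + 328) + Y(13, (7 + 7)/(27 + 21)) = (1650 + 328) - (7 + 7)/(56*(27 + 21)) = 1978 - 1/(4*48) = 1978 - 1/56*7/24 = 1978 - 1/192 = 379775/192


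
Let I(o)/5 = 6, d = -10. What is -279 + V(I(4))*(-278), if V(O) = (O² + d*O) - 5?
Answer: -165689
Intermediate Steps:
I(o) = 30 (I(o) = 5*6 = 30)
V(O) = -5 + O² - 10*O (V(O) = (O² - 10*O) - 5 = -5 + O² - 10*O)
-279 + V(I(4))*(-278) = -279 + (-5 + 30² - 10*30)*(-278) = -279 + (-5 + 900 - 300)*(-278) = -279 + 595*(-278) = -279 - 165410 = -165689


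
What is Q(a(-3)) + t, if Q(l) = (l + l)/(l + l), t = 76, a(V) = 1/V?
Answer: 77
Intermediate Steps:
Q(l) = 1 (Q(l) = (2*l)/((2*l)) = (2*l)*(1/(2*l)) = 1)
Q(a(-3)) + t = 1 + 76 = 77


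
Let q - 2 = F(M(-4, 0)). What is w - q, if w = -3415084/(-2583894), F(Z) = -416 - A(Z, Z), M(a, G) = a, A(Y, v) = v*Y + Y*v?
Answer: 577915904/1291947 ≈ 447.32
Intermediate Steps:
A(Y, v) = 2*Y*v (A(Y, v) = Y*v + Y*v = 2*Y*v)
F(Z) = -416 - 2*Z**2 (F(Z) = -416 - 2*Z*Z = -416 - 2*Z**2)
q = -446 (q = 2 + (-416 - 2*(-4)**2) = 2 + (-416 - 2*16) = 2 + (-416 - 32) = 2 - 448 = -446)
w = 1707542/1291947 (w = -3415084*(-1/2583894) = 1707542/1291947 ≈ 1.3217)
w - q = 1707542/1291947 - 1*(-446) = 1707542/1291947 + 446 = 577915904/1291947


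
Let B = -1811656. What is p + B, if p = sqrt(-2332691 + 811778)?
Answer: -1811656 + I*sqrt(1520913) ≈ -1.8117e+6 + 1233.3*I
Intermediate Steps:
p = I*sqrt(1520913) (p = sqrt(-1520913) = I*sqrt(1520913) ≈ 1233.3*I)
p + B = I*sqrt(1520913) - 1811656 = -1811656 + I*sqrt(1520913)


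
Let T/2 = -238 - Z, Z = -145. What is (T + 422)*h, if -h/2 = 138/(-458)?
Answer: 32568/229 ≈ 142.22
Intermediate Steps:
h = 138/229 (h = -276/(-458) = -276*(-1)/458 = -2*(-69/229) = 138/229 ≈ 0.60262)
T = -186 (T = 2*(-238 - 1*(-145)) = 2*(-238 + 145) = 2*(-93) = -186)
(T + 422)*h = (-186 + 422)*(138/229) = 236*(138/229) = 32568/229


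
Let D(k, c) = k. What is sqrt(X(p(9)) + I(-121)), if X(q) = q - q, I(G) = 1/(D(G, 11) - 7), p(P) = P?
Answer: I*sqrt(2)/16 ≈ 0.088388*I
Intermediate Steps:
I(G) = 1/(-7 + G) (I(G) = 1/(G - 7) = 1/(-7 + G))
X(q) = 0
sqrt(X(p(9)) + I(-121)) = sqrt(0 + 1/(-7 - 121)) = sqrt(0 + 1/(-128)) = sqrt(0 - 1/128) = sqrt(-1/128) = I*sqrt(2)/16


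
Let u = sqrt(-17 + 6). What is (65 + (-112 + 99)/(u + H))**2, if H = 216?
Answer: 338*(-581983*I + 5395*sqrt(11))/(-46645*I + 432*sqrt(11)) ≈ 4217.2 + 0.12*I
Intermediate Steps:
u = I*sqrt(11) (u = sqrt(-11) = I*sqrt(11) ≈ 3.3166*I)
(65 + (-112 + 99)/(u + H))**2 = (65 + (-112 + 99)/(I*sqrt(11) + 216))**2 = (65 - 13/(216 + I*sqrt(11)))**2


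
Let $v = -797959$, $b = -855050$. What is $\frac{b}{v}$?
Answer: $\frac{855050}{797959} \approx 1.0715$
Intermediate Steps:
$\frac{b}{v} = - \frac{855050}{-797959} = \left(-855050\right) \left(- \frac{1}{797959}\right) = \frac{855050}{797959}$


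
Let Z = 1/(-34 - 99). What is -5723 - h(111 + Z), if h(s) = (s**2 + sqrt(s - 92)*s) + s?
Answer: -321114137/17689 - 14762*sqrt(335958)/17689 ≈ -18637.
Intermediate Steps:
Z = -1/133 (Z = 1/(-133) = -1/133 ≈ -0.0075188)
h(s) = s + s**2 + s*sqrt(-92 + s) (h(s) = (s**2 + sqrt(-92 + s)*s) + s = (s**2 + s*sqrt(-92 + s)) + s = s + s**2 + s*sqrt(-92 + s))
-5723 - h(111 + Z) = -5723 - (111 - 1/133)*(1 + (111 - 1/133) + sqrt(-92 + (111 - 1/133))) = -5723 - 14762*(1 + 14762/133 + sqrt(-92 + 14762/133))/133 = -5723 - 14762*(1 + 14762/133 + sqrt(2526/133))/133 = -5723 - 14762*(1 + 14762/133 + sqrt(335958)/133)/133 = -5723 - 14762*(14895/133 + sqrt(335958)/133)/133 = -5723 - (219879990/17689 + 14762*sqrt(335958)/17689) = -5723 + (-219879990/17689 - 14762*sqrt(335958)/17689) = -321114137/17689 - 14762*sqrt(335958)/17689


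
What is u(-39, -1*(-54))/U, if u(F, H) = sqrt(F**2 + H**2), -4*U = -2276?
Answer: 3*sqrt(493)/569 ≈ 0.11707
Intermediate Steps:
U = 569 (U = -1/4*(-2276) = 569)
u(-39, -1*(-54))/U = sqrt((-39)**2 + (-1*(-54))**2)/569 = sqrt(1521 + 54**2)*(1/569) = sqrt(1521 + 2916)*(1/569) = sqrt(4437)*(1/569) = (3*sqrt(493))*(1/569) = 3*sqrt(493)/569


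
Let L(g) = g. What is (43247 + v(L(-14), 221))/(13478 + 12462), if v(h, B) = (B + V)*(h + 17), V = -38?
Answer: 10949/6485 ≈ 1.6884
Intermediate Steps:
v(h, B) = (-38 + B)*(17 + h) (v(h, B) = (B - 38)*(h + 17) = (-38 + B)*(17 + h))
(43247 + v(L(-14), 221))/(13478 + 12462) = (43247 + (-646 - 38*(-14) + 17*221 + 221*(-14)))/(13478 + 12462) = (43247 + (-646 + 532 + 3757 - 3094))/25940 = (43247 + 549)*(1/25940) = 43796*(1/25940) = 10949/6485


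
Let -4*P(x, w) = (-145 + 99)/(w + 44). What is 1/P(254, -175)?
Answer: -262/23 ≈ -11.391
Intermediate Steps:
P(x, w) = 23/(2*(44 + w)) (P(x, w) = -(-145 + 99)/(4*(w + 44)) = -(-23)/(2*(44 + w)) = 23/(2*(44 + w)))
1/P(254, -175) = 1/(23/(2*(44 - 175))) = 1/((23/2)/(-131)) = 1/((23/2)*(-1/131)) = 1/(-23/262) = -262/23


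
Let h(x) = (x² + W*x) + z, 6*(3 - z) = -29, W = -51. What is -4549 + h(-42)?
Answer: -3811/6 ≈ -635.17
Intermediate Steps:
z = 47/6 (z = 3 - ⅙*(-29) = 3 + 29/6 = 47/6 ≈ 7.8333)
h(x) = 47/6 + x² - 51*x (h(x) = (x² - 51*x) + 47/6 = 47/6 + x² - 51*x)
-4549 + h(-42) = -4549 + (47/6 + (-42)² - 51*(-42)) = -4549 + (47/6 + 1764 + 2142) = -4549 + 23483/6 = -3811/6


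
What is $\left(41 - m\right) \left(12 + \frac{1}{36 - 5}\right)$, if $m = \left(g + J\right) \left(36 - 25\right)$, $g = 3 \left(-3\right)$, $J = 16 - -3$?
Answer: $- \frac{25737}{31} \approx -830.23$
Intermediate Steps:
$J = 19$ ($J = 16 + 3 = 19$)
$g = -9$
$m = 110$ ($m = \left(-9 + 19\right) \left(36 - 25\right) = 10 \cdot 11 = 110$)
$\left(41 - m\right) \left(12 + \frac{1}{36 - 5}\right) = \left(41 - 110\right) \left(12 + \frac{1}{36 - 5}\right) = \left(41 - 110\right) \left(12 + \frac{1}{31}\right) = - 69 \left(12 + \frac{1}{31}\right) = \left(-69\right) \frac{373}{31} = - \frac{25737}{31}$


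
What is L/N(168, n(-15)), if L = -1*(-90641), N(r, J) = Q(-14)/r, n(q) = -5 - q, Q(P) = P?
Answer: -1087692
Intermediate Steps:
N(r, J) = -14/r
L = 90641
L/N(168, n(-15)) = 90641/((-14/168)) = 90641/((-14*1/168)) = 90641/(-1/12) = 90641*(-12) = -1087692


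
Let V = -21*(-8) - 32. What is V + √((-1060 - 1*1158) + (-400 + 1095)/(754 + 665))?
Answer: 136 + I*√4465092093/1419 ≈ 136.0 + 47.09*I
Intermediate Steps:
V = 136 (V = 168 - 32 = 136)
V + √((-1060 - 1*1158) + (-400 + 1095)/(754 + 665)) = 136 + √((-1060 - 1*1158) + (-400 + 1095)/(754 + 665)) = 136 + √((-1060 - 1158) + 695/1419) = 136 + √(-2218 + 695*(1/1419)) = 136 + √(-2218 + 695/1419) = 136 + √(-3146647/1419) = 136 + I*√4465092093/1419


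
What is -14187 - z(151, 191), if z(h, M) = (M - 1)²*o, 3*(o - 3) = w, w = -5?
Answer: -186961/3 ≈ -62320.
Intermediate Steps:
o = 4/3 (o = 3 + (⅓)*(-5) = 3 - 5/3 = 4/3 ≈ 1.3333)
z(h, M) = 4*(-1 + M)²/3 (z(h, M) = (M - 1)²*(4/3) = (-1 + M)²*(4/3) = 4*(-1 + M)²/3)
-14187 - z(151, 191) = -14187 - 4*(-1 + 191)²/3 = -14187 - 4*190²/3 = -14187 - 4*36100/3 = -14187 - 1*144400/3 = -14187 - 144400/3 = -186961/3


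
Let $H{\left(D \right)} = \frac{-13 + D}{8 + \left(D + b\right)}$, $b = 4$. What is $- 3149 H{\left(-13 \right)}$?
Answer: $-81874$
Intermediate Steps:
$H{\left(D \right)} = \frac{-13 + D}{12 + D}$ ($H{\left(D \right)} = \frac{-13 + D}{8 + \left(D + 4\right)} = \frac{-13 + D}{8 + \left(4 + D\right)} = \frac{-13 + D}{12 + D}$)
$- 3149 H{\left(-13 \right)} = - 3149 \frac{-13 - 13}{12 - 13} = - 3149 \frac{1}{-1} \left(-26\right) = - 3149 \left(\left(-1\right) \left(-26\right)\right) = \left(-3149\right) 26 = -81874$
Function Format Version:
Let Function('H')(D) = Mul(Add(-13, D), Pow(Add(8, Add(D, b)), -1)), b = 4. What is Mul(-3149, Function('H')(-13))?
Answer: -81874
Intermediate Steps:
Function('H')(D) = Mul(Pow(Add(12, D), -1), Add(-13, D)) (Function('H')(D) = Mul(Add(-13, D), Pow(Add(8, Add(D, 4)), -1)) = Mul(Add(-13, D), Pow(Add(8, Add(4, D)), -1)) = Mul(Add(-13, D), Pow(Add(12, D), -1)) = Mul(Pow(Add(12, D), -1), Add(-13, D)))
Mul(-3149, Function('H')(-13)) = Mul(-3149, Mul(Pow(Add(12, -13), -1), Add(-13, -13))) = Mul(-3149, Mul(Pow(-1, -1), -26)) = Mul(-3149, Mul(-1, -26)) = Mul(-3149, 26) = -81874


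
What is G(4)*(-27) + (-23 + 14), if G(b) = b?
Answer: -117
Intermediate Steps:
G(4)*(-27) + (-23 + 14) = 4*(-27) + (-23 + 14) = -108 - 9 = -117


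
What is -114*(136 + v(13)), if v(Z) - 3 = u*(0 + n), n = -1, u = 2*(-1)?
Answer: -16074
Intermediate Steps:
u = -2
v(Z) = 5 (v(Z) = 3 - 2*(0 - 1) = 3 - 2*(-1) = 3 + 2 = 5)
-114*(136 + v(13)) = -114*(136 + 5) = -114*141 = -16074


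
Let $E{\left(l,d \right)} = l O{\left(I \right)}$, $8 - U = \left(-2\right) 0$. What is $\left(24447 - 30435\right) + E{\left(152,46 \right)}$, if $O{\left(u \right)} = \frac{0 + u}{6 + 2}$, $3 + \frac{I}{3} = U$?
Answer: $-5703$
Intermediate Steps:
$U = 8$ ($U = 8 - \left(-2\right) 0 = 8 - 0 = 8 + 0 = 8$)
$I = 15$ ($I = -9 + 3 \cdot 8 = -9 + 24 = 15$)
$O{\left(u \right)} = \frac{u}{8}$
$E{\left(l,d \right)} = \frac{15 l}{8}$ ($E{\left(l,d \right)} = l \frac{1}{8} \cdot 15 = l \frac{15}{8} = \frac{15 l}{8}$)
$\left(24447 - 30435\right) + E{\left(152,46 \right)} = \left(24447 - 30435\right) + \frac{15}{8} \cdot 152 = -5988 + 285 = -5703$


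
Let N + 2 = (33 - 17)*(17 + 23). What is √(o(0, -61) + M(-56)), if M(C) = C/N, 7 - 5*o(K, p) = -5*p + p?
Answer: I*√120810085/1595 ≈ 6.8911*I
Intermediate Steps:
o(K, p) = 7/5 + 4*p/5 (o(K, p) = 7/5 - (-5*p + p)/5 = 7/5 - (-4)*p/5 = 7/5 + 4*p/5)
N = 638 (N = -2 + (33 - 17)*(17 + 23) = -2 + 16*40 = -2 + 640 = 638)
M(C) = C/638
√(o(0, -61) + M(-56)) = √((7/5 + (⅘)*(-61)) + (1/638)*(-56)) = √((7/5 - 244/5) - 28/319) = √(-237/5 - 28/319) = √(-75743/1595) = I*√120810085/1595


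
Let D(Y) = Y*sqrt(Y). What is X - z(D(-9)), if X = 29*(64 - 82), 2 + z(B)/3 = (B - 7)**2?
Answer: 1524 - 1134*I ≈ 1524.0 - 1134.0*I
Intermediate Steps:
D(Y) = Y**(3/2)
z(B) = -6 + 3*(-7 + B)**2 (z(B) = -6 + 3*(B - 7)**2 = -6 + 3*(-7 + B)**2)
X = -522 (X = 29*(-18) = -522)
X - z(D(-9)) = -522 - (-6 + 3*(-7 + (-9)**(3/2))**2) = -522 - (-6 + 3*(-7 - 27*I)**2) = -522 + (6 - 3*(-7 - 27*I)**2) = -516 - 3*(-7 - 27*I)**2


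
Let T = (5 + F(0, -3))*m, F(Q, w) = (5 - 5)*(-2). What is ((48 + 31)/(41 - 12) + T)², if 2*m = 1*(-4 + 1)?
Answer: 76729/3364 ≈ 22.809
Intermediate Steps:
F(Q, w) = 0 (F(Q, w) = 0*(-2) = 0)
m = -3/2 (m = (1*(-4 + 1))/2 = (1*(-3))/2 = (½)*(-3) = -3/2 ≈ -1.5000)
T = -15/2 (T = (5 + 0)*(-3/2) = 5*(-3/2) = -15/2 ≈ -7.5000)
((48 + 31)/(41 - 12) + T)² = ((48 + 31)/(41 - 12) - 15/2)² = (79/29 - 15/2)² = (-277/58)² = 76729/3364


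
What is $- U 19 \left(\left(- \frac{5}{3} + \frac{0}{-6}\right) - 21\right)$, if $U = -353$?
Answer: $- \frac{456076}{3} \approx -1.5203 \cdot 10^{5}$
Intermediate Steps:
$- U 19 \left(\left(- \frac{5}{3} + \frac{0}{-6}\right) - 21\right) = - \left(-353\right) 19 \left(\left(- \frac{5}{3} + \frac{0}{-6}\right) - 21\right) = - \left(-353\right) 19 \left(\left(\left(-5\right) \frac{1}{3} + 0 \left(- \frac{1}{6}\right)\right) - 21\right) = - \left(-353\right) 19 \left(\left(- \frac{5}{3} + 0\right) - 21\right) = - \left(-353\right) 19 \left(- \frac{5}{3} - 21\right) = - \left(-353\right) 19 \left(- \frac{68}{3}\right) = - \frac{\left(-353\right) \left(-1292\right)}{3} = \left(-1\right) \frac{456076}{3} = - \frac{456076}{3}$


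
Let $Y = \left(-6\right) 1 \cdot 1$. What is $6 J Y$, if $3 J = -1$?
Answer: $12$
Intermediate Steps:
$Y = -6$ ($Y = \left(-6\right) 1 = -6$)
$J = - \frac{1}{3}$ ($J = \frac{1}{3} \left(-1\right) = - \frac{1}{3} \approx -0.33333$)
$6 J Y = 6 \left(- \frac{1}{3}\right) \left(-6\right) = \left(-2\right) \left(-6\right) = 12$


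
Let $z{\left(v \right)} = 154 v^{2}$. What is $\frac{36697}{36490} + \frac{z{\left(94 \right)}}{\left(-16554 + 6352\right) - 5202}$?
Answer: $- \frac{12272066993}{140522990} \approx -87.331$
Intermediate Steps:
$\frac{36697}{36490} + \frac{z{\left(94 \right)}}{\left(-16554 + 6352\right) - 5202} = \frac{36697}{36490} + \frac{154 \cdot 94^{2}}{\left(-16554 + 6352\right) - 5202} = 36697 \cdot \frac{1}{36490} + \frac{154 \cdot 8836}{-10202 - 5202} = \frac{36697}{36490} + \frac{1360744}{-15404} = \frac{36697}{36490} + 1360744 \left(- \frac{1}{15404}\right) = \frac{36697}{36490} - \frac{340186}{3851} = - \frac{12272066993}{140522990}$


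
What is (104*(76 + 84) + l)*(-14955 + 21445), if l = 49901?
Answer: 431851090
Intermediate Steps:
(104*(76 + 84) + l)*(-14955 + 21445) = (104*(76 + 84) + 49901)*(-14955 + 21445) = (104*160 + 49901)*6490 = (16640 + 49901)*6490 = 66541*6490 = 431851090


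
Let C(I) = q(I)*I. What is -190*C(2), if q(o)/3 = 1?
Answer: -1140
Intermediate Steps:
q(o) = 3 (q(o) = 3*1 = 3)
C(I) = 3*I
-190*C(2) = -570*2 = -190*6 = -1140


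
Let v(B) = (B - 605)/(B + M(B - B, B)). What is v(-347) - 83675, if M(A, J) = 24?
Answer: -1589769/19 ≈ -83672.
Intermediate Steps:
v(B) = (-605 + B)/(24 + B) (v(B) = (B - 605)/(B + 24) = (-605 + B)/(24 + B))
v(-347) - 83675 = (-605 - 347)/(24 - 347) - 83675 = -952/(-323) - 83675 = -1/323*(-952) - 83675 = 56/19 - 83675 = -1589769/19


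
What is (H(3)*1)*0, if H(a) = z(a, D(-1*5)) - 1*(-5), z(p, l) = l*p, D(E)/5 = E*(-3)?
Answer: 0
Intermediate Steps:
D(E) = -15*E (D(E) = 5*(E*(-3)) = 5*(-3*E) = -15*E)
H(a) = 5 + 75*a (H(a) = (-(-15)*5)*a - 1*(-5) = (-15*(-5))*a + 5 = 75*a + 5 = 5 + 75*a)
(H(3)*1)*0 = ((5 + 75*3)*1)*0 = ((5 + 225)*1)*0 = (230*1)*0 = 230*0 = 0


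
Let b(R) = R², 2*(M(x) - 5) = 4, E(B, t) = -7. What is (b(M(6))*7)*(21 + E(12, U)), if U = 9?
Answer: 4802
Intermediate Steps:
M(x) = 7 (M(x) = 5 + (½)*4 = 5 + 2 = 7)
(b(M(6))*7)*(21 + E(12, U)) = (7²*7)*(21 - 7) = (49*7)*14 = 343*14 = 4802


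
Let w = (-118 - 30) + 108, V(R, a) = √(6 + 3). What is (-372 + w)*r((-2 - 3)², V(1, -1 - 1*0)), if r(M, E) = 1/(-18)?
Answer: 206/9 ≈ 22.889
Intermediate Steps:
V(R, a) = 3 (V(R, a) = √9 = 3)
r(M, E) = -1/18
w = -40 (w = -148 + 108 = -40)
(-372 + w)*r((-2 - 3)², V(1, -1 - 1*0)) = (-372 - 40)*(-1/18) = -412*(-1/18) = 206/9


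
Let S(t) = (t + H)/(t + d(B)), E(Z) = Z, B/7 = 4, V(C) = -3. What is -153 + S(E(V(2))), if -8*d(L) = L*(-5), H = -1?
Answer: -4445/29 ≈ -153.28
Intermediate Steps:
B = 28 (B = 7*4 = 28)
d(L) = 5*L/8 (d(L) = -L*(-5)/8 = -(-5)*L/8 = 5*L/8)
S(t) = (-1 + t)/(35/2 + t) (S(t) = (t - 1)/(t + (5/8)*28) = (-1 + t)/(t + 35/2) = (-1 + t)/(35/2 + t))
-153 + S(E(V(2))) = -153 + 2*(-1 - 3)/(35 + 2*(-3)) = -153 + 2*(-4)/(35 - 6) = -153 + 2*(-4)/29 = -153 + 2*(1/29)*(-4) = -153 - 8/29 = -4445/29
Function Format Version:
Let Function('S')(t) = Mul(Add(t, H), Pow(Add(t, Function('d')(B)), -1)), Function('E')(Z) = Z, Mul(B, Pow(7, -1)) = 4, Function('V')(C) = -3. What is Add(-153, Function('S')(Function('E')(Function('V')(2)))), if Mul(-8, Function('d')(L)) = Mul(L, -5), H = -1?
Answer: Rational(-4445, 29) ≈ -153.28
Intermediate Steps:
B = 28 (B = Mul(7, 4) = 28)
Function('d')(L) = Mul(Rational(5, 8), L) (Function('d')(L) = Mul(Rational(-1, 8), Mul(L, -5)) = Mul(Rational(-1, 8), Mul(-5, L)) = Mul(Rational(5, 8), L))
Function('S')(t) = Mul(Pow(Add(Rational(35, 2), t), -1), Add(-1, t)) (Function('S')(t) = Mul(Add(t, -1), Pow(Add(t, Mul(Rational(5, 8), 28)), -1)) = Mul(Add(-1, t), Pow(Add(t, Rational(35, 2)), -1)) = Mul(Add(-1, t), Pow(Add(Rational(35, 2), t), -1)) = Mul(Pow(Add(Rational(35, 2), t), -1), Add(-1, t)))
Add(-153, Function('S')(Function('E')(Function('V')(2)))) = Add(-153, Mul(2, Pow(Add(35, Mul(2, -3)), -1), Add(-1, -3))) = Add(-153, Mul(2, Pow(Add(35, -6), -1), -4)) = Add(-153, Mul(2, Pow(29, -1), -4)) = Add(-153, Mul(2, Rational(1, 29), -4)) = Add(-153, Rational(-8, 29)) = Rational(-4445, 29)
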